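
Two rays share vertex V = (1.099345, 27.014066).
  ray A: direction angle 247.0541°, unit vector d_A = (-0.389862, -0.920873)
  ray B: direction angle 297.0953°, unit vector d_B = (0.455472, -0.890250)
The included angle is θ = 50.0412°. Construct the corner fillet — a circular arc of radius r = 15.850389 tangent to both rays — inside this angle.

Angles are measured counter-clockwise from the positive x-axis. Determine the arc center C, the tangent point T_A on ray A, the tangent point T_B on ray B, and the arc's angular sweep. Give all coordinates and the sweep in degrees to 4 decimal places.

bisector direction at 272.0747° = (0.036202,-0.999344)
center distance |VC| = r/sin(θ/2) = 15.850389/sin(25.0206°) = 37.476323
C = V + |VC|·bis = (2.4561,-10.4377)
T_A = V + ((C−V)·d_A)·d_A = V + 33.9594·d_A = (-12.1401,-4.2582)
T_B = V + ((C−V)·d_B)·d_B = V + 33.9594·d_B = (16.5669,-3.2183)
sweep = 180° − θ = 129.9588°

center=(2.4561,-10.4377) T_A=(-12.1401,-4.2582) T_B=(16.5669,-3.2183) sweep=129.9588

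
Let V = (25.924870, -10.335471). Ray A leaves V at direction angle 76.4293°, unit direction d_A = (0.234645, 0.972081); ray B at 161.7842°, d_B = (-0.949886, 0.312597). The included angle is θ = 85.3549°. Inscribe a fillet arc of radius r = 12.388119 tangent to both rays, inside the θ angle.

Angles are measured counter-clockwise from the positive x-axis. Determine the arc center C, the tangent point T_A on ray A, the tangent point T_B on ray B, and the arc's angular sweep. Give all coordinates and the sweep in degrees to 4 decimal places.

bisector direction at 119.1067° = (-0.486438,0.873715)
center distance |VC| = r/sin(θ/2) = 12.388119/sin(42.6775°) = 18.275056
C = V + |VC|·bis = (17.0352,5.6317)
T_A = V + ((C−V)·d_A)·d_A = V + 13.4355·d_A = (29.0774,2.7249)
T_B = V + ((C−V)·d_B)·d_B = V + 13.4355·d_B = (13.1627,-6.1356)
sweep = 180° − θ = 94.6451°

center=(17.0352,5.6317) T_A=(29.0774,2.7249) T_B=(13.1627,-6.1356) sweep=94.6451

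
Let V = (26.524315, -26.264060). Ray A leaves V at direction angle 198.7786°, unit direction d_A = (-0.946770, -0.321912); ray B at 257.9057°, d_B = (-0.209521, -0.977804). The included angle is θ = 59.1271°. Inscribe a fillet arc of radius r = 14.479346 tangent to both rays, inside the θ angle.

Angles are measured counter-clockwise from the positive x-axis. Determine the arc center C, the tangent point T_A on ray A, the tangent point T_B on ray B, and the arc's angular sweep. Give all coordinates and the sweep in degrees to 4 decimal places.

bisector direction at 228.3422° = (-0.664681,-0.747127)
center distance |VC| = r/sin(θ/2) = 14.479346/sin(29.5635°) = 29.346737
C = V + |VC|·bis = (7.0181,-48.1898)
T_A = V + ((C−V)·d_A)·d_A = V + 25.5261·d_A = (2.3570,-34.4812)
T_B = V + ((C−V)·d_B)·d_B = V + 25.5261·d_B = (21.1761,-51.2235)
sweep = 180° − θ = 120.8729°

center=(7.0181,-48.1898) T_A=(2.3570,-34.4812) T_B=(21.1761,-51.2235) sweep=120.8729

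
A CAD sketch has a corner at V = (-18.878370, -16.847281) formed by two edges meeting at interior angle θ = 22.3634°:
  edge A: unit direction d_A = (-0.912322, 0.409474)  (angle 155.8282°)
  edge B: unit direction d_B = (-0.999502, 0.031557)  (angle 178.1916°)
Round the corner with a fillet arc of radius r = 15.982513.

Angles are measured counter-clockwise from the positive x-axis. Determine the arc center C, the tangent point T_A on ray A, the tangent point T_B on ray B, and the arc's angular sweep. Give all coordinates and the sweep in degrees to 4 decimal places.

center=(-99.1869,1.6788) T_A=(-92.6424,16.2600) T_B=(-99.6912,-14.2958) sweep=157.6366

bisector direction at 167.0099° = (-0.974409,0.224783)
center distance |VC| = r/sin(θ/2) = 15.982513/sin(11.1817°) = 82.417637
C = V + |VC|·bis = (-99.1869,1.6788)
T_A = V + ((C−V)·d_A)·d_A = V + 80.8531·d_A = (-92.6424,16.2600)
T_B = V + ((C−V)·d_B)·d_B = V + 80.8531·d_B = (-99.6912,-14.2958)
sweep = 180° − θ = 157.6366°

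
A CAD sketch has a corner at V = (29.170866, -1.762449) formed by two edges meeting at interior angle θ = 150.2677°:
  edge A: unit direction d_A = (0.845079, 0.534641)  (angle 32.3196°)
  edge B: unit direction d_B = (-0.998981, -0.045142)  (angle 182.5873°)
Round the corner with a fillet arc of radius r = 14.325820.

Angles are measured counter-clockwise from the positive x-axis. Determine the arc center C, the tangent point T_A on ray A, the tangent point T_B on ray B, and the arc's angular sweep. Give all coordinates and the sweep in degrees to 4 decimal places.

bisector direction at 107.4535° = (-0.299931,0.953961)
center distance |VC| = r/sin(θ/2) = 14.325820/sin(75.1338°) = 14.821943
C = V + |VC|·bis = (24.7253,12.3771)
T_A = V + ((C−V)·d_A)·d_A = V + 3.8027·d_A = (32.3845,0.2707)
T_B = V + ((C−V)·d_B)·d_B = V + 3.8027·d_B = (25.3720,-1.9341)
sweep = 180° − θ = 29.7323°

center=(24.7253,12.3771) T_A=(32.3845,0.2707) T_B=(25.3720,-1.9341) sweep=29.7323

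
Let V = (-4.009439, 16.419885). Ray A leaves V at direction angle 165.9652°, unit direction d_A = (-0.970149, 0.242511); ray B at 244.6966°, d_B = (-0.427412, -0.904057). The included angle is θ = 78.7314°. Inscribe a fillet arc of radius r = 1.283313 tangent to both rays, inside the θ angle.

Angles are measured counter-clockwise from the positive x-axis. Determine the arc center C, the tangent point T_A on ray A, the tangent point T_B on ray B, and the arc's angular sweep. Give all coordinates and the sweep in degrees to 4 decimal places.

bisector direction at 205.3309° = (-0.903852,-0.427845)
center distance |VC| = r/sin(θ/2) = 1.283313/sin(39.3657°) = 2.023298
C = V + |VC|·bis = (-5.8382,15.5542)
T_A = V + ((C−V)·d_A)·d_A = V + 1.5642·d_A = (-5.5270,16.7992)
T_B = V + ((C−V)·d_B)·d_B = V + 1.5642·d_B = (-4.6780,15.0057)
sweep = 180° − θ = 101.2686°

center=(-5.8382,15.5542) T_A=(-5.5270,16.7992) T_B=(-4.6780,15.0057) sweep=101.2686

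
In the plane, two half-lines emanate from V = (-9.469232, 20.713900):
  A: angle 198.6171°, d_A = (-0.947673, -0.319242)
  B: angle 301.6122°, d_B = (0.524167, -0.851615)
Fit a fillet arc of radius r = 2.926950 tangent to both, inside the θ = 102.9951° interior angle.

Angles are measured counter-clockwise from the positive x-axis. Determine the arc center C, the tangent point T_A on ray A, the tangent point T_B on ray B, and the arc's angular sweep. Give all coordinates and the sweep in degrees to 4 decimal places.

center=(-10.7414,17.1968) T_A=(-11.6758,19.9706) T_B=(-8.2488,18.7310) sweep=77.0049

bisector direction at 250.1146° = (-0.340139,-0.940375)
center distance |VC| = r/sin(θ/2) = 2.926950/sin(51.4975°) = 3.740121
C = V + |VC|·bis = (-10.7414,17.1968)
T_A = V + ((C−V)·d_A)·d_A = V + 2.3284·d_A = (-11.6758,19.9706)
T_B = V + ((C−V)·d_B)·d_B = V + 2.3284·d_B = (-8.2488,18.7310)
sweep = 180° − θ = 77.0049°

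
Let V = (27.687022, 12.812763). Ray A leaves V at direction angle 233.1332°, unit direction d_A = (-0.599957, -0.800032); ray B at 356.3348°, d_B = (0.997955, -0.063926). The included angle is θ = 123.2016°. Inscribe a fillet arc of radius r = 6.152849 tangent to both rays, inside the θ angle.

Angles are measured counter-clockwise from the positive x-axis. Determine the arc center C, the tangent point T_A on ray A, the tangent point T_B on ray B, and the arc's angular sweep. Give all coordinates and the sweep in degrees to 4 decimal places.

bisector direction at 294.7340° = (0.418406,-0.908260)
center distance |VC| = r/sin(θ/2) = 6.152849/sin(61.6008°) = 6.994614
C = V + |VC|·bis = (30.6136,6.4598)
T_A = V + ((C−V)·d_A)·d_A = V + 3.3267·d_A = (25.6911,10.1513)
T_B = V + ((C−V)·d_B)·d_B = V + 3.3267·d_B = (31.0069,12.6001)
sweep = 180° − θ = 56.7984°

center=(30.6136,6.4598) T_A=(25.6911,10.1513) T_B=(31.0069,12.6001) sweep=56.7984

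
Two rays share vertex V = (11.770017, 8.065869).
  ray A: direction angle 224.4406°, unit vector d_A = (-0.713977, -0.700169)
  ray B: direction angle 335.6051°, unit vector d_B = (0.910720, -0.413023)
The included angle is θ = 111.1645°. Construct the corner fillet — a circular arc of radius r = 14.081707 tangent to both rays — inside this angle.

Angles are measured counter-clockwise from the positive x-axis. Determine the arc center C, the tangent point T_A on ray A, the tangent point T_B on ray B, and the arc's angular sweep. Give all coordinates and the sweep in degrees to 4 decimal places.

bisector direction at 280.0229° = (0.174041,-0.984738)
center distance |VC| = r/sin(θ/2) = 14.081707/sin(55.5823°) = 17.070010
C = V + |VC|·bis = (14.7409,-8.7436)
T_A = V + ((C−V)·d_A)·d_A = V + 9.6484·d_A = (4.8813,1.3104)
T_B = V + ((C−V)·d_B)·d_B = V + 9.6484·d_B = (20.5570,4.0809)
sweep = 180° − θ = 68.8355°

center=(14.7409,-8.7436) T_A=(4.8813,1.3104) T_B=(20.5570,4.0809) sweep=68.8355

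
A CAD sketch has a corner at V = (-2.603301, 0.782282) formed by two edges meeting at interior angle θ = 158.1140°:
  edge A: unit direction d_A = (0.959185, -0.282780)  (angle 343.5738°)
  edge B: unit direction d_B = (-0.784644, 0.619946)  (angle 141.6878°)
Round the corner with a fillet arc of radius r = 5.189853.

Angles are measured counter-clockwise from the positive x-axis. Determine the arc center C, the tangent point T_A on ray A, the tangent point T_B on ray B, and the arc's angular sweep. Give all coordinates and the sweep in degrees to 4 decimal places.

center=(-0.1732,5.4766) T_A=(-1.6408,0.4985) T_B=(-3.3907,1.4044) sweep=21.8860

bisector direction at 62.6308° = (0.459722,0.888063)
center distance |VC| = r/sin(θ/2) = 5.189853/sin(79.0570°) = 5.285970
C = V + |VC|·bis = (-0.1732,5.4766)
T_A = V + ((C−V)·d_A)·d_A = V + 1.0034·d_A = (-1.6408,0.4985)
T_B = V + ((C−V)·d_B)·d_B = V + 1.0034·d_B = (-3.3907,1.4044)
sweep = 180° − θ = 21.8860°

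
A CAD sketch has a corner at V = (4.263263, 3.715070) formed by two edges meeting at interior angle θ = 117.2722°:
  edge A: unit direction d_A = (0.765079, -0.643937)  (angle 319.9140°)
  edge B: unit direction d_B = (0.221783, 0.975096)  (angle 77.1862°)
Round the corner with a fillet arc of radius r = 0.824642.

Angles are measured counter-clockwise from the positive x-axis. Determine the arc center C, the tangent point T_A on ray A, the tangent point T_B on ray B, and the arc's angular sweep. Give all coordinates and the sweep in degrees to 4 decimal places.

center=(5.1788,4.0223) T_A=(4.6478,3.3914) T_B=(4.3747,4.2052) sweep=62.7278

bisector direction at 18.5501° = (0.948046,0.318134)
center distance |VC| = r/sin(θ/2) = 0.824642/sin(58.6361°) = 0.965760
C = V + |VC|·bis = (5.1788,4.0223)
T_A = V + ((C−V)·d_A)·d_A = V + 0.5027·d_A = (4.6478,3.3914)
T_B = V + ((C−V)·d_B)·d_B = V + 0.5027·d_B = (4.3747,4.2052)
sweep = 180° − θ = 62.7278°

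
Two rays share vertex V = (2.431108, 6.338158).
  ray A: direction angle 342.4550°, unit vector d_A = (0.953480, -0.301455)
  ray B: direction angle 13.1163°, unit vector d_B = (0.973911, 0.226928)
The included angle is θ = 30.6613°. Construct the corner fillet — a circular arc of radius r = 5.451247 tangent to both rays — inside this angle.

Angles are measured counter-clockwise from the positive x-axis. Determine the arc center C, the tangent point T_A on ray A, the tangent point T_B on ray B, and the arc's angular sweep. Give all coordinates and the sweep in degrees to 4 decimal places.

bisector direction at 357.7856° = (0.999253,-0.038638)
center distance |VC| = r/sin(θ/2) = 5.451247/sin(15.3307°) = 20.618282
C = V + |VC|·bis = (23.0340,5.5415)
T_A = V + ((C−V)·d_A)·d_A = V + 19.8846·d_A = (21.3907,0.3438)
T_B = V + ((C−V)·d_B)·d_B = V + 19.8846·d_B = (21.7970,10.8505)
sweep = 180° − θ = 149.3387°

center=(23.0340,5.5415) T_A=(21.3907,0.3438) T_B=(21.7970,10.8505) sweep=149.3387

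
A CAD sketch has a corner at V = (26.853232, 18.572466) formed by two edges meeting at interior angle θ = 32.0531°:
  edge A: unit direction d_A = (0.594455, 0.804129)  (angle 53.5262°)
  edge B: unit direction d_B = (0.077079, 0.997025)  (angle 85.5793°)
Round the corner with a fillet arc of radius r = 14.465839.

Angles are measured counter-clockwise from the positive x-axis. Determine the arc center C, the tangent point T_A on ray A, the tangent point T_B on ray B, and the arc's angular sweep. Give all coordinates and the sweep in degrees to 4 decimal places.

bisector direction at 69.5528° = (0.349345,0.936994)
center distance |VC| = r/sin(θ/2) = 14.465839/sin(16.0266°) = 52.396749
C = V + |VC|·bis = (45.1578,67.6679)
T_A = V + ((C−V)·d_A)·d_A = V + 50.3603·d_A = (56.7902,59.0686)
T_B = V + ((C−V)·d_B)·d_B = V + 50.3603·d_B = (30.7350,68.7829)
sweep = 180° − θ = 147.9469°

center=(45.1578,67.6679) T_A=(56.7902,59.0686) T_B=(30.7350,68.7829) sweep=147.9469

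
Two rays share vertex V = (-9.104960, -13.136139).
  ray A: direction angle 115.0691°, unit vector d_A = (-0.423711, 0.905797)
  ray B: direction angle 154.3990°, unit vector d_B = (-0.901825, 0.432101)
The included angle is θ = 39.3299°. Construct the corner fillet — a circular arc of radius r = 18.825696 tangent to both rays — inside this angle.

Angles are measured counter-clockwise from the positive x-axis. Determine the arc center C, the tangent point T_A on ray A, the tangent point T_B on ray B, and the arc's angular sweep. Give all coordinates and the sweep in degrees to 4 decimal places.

bisector direction at 134.7340° = (-0.703817,0.710381)
center distance |VC| = r/sin(θ/2) = 18.825696/sin(19.6650°) = 55.942402
C = V + |VC|·bis = (-48.4782,26.6043)
T_A = V + ((C−V)·d_A)·d_A = V + 52.6797·d_A = (-31.4259,34.5810)
T_B = V + ((C−V)·d_B)·d_B = V + 52.6797·d_B = (-56.6128,9.6268)
sweep = 180° − θ = 140.6701°

center=(-48.4782,26.6043) T_A=(-31.4259,34.5810) T_B=(-56.6128,9.6268) sweep=140.6701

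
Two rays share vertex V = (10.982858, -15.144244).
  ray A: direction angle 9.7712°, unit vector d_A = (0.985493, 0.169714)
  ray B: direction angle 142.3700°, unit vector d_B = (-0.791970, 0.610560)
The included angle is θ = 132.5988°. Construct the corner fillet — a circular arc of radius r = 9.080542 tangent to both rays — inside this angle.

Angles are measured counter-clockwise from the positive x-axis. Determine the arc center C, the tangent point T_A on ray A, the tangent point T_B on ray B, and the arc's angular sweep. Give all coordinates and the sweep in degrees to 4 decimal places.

center=(13.3701,-5.5189) T_A=(14.9112,-14.4677) T_B=(7.8259,-12.7104) sweep=47.4012

bisector direction at 76.0706° = (0.240726,0.970593)
center distance |VC| = r/sin(θ/2) = 9.080542/sin(66.2994°) = 9.916954
C = V + |VC|·bis = (13.3701,-5.5189)
T_A = V + ((C−V)·d_A)·d_A = V + 3.9862·d_A = (14.9112,-14.4677)
T_B = V + ((C−V)·d_B)·d_B = V + 3.9862·d_B = (7.8259,-12.7104)
sweep = 180° − θ = 47.4012°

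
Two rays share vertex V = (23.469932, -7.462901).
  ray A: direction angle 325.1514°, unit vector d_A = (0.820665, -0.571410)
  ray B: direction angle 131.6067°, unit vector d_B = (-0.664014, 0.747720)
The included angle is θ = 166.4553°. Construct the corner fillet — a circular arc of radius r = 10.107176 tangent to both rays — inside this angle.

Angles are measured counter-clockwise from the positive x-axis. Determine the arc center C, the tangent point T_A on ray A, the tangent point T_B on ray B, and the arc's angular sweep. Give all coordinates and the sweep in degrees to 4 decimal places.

center=(30.2303,0.1459) T_A=(24.4549,-8.1487) T_B=(22.6729,-6.5654) sweep=13.5447

bisector direction at 48.3791° = (0.664200,0.747555)
center distance |VC| = r/sin(θ/2) = 10.107176/sin(83.2276°) = 10.178194
C = V + |VC|·bis = (30.2303,0.1459)
T_A = V + ((C−V)·d_A)·d_A = V + 1.2003·d_A = (24.4549,-8.1487)
T_B = V + ((C−V)·d_B)·d_B = V + 1.2003·d_B = (22.6729,-6.5654)
sweep = 180° − θ = 13.5447°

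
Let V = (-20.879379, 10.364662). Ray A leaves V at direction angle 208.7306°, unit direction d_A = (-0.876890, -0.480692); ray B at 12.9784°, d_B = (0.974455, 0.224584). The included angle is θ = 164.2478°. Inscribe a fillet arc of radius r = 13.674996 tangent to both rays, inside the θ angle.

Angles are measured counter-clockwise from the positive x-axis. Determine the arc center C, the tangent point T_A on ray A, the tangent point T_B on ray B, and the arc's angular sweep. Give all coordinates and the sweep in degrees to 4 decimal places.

center=(-15.9648,-2.5361) T_A=(-22.5382,9.4553) T_B=(-19.0360,10.7895) sweep=15.7522

bisector direction at 290.8545° = (0.355996,-0.934487)
center distance |VC| = r/sin(θ/2) = 13.674996/sin(82.1239°) = 13.805225
C = V + |VC|·bis = (-15.9648,-2.5361)
T_A = V + ((C−V)·d_A)·d_A = V + 1.8917·d_A = (-22.5382,9.4553)
T_B = V + ((C−V)·d_B)·d_B = V + 1.8917·d_B = (-19.0360,10.7895)
sweep = 180° − θ = 15.7522°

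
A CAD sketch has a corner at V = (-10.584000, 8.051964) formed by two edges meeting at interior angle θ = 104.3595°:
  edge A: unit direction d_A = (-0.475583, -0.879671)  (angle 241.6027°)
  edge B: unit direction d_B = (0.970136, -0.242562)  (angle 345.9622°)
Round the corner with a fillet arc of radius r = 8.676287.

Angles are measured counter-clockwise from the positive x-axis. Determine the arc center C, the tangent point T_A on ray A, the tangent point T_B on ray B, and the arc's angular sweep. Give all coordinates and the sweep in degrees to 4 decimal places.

bisector direction at 293.7825° = (0.403265,-0.915083)
center distance |VC| = r/sin(θ/2) = 8.676287/sin(52.1797°) = 10.983499
C = V + |VC|·bis = (-6.1547,-1.9989)
T_A = V + ((C−V)·d_A)·d_A = V + 6.7349·d_A = (-13.7870,2.1274)
T_B = V + ((C−V)·d_B)·d_B = V + 6.7349·d_B = (-4.0502,6.4183)
sweep = 180° − θ = 75.6405°

center=(-6.1547,-1.9989) T_A=(-13.7870,2.1274) T_B=(-4.0502,6.4183) sweep=75.6405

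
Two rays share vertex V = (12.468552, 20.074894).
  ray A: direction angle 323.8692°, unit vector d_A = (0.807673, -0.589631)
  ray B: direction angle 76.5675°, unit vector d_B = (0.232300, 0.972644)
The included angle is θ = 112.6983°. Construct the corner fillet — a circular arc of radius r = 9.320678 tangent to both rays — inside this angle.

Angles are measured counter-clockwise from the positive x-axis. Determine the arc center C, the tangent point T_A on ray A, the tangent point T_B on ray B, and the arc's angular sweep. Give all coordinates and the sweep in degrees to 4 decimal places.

bisector direction at 20.2183° = (0.938382,0.345599)
center distance |VC| = r/sin(θ/2) = 9.320678/sin(56.3492°) = 11.196954
C = V + |VC|·bis = (22.9756,23.9445)
T_A = V + ((C−V)·d_A)·d_A = V + 6.2046·d_A = (17.4798,16.4165)
T_B = V + ((C−V)·d_B)·d_B = V + 6.2046·d_B = (13.9099,26.1097)
sweep = 180° − θ = 67.3017°

center=(22.9756,23.9445) T_A=(17.4798,16.4165) T_B=(13.9099,26.1097) sweep=67.3017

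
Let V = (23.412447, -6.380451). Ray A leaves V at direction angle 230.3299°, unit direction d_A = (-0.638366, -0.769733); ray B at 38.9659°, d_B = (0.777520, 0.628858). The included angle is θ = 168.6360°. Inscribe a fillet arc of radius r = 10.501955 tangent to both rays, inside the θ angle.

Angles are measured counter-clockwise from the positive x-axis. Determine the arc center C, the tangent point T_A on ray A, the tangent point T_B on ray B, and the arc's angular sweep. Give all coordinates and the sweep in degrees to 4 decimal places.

center=(30.8291,-13.8888) T_A=(22.7454,-7.1847) T_B=(24.2249,-5.7234) sweep=11.3640

bisector direction at 314.6479° = (0.702748,-0.711439)
center distance |VC| = r/sin(θ/2) = 10.501955/sin(84.3180°) = 10.553809
C = V + |VC|·bis = (30.8291,-13.8888)
T_A = V + ((C−V)·d_A)·d_A = V + 1.0449·d_A = (22.7454,-7.1847)
T_B = V + ((C−V)·d_B)·d_B = V + 1.0449·d_B = (24.2249,-5.7234)
sweep = 180° − θ = 11.3640°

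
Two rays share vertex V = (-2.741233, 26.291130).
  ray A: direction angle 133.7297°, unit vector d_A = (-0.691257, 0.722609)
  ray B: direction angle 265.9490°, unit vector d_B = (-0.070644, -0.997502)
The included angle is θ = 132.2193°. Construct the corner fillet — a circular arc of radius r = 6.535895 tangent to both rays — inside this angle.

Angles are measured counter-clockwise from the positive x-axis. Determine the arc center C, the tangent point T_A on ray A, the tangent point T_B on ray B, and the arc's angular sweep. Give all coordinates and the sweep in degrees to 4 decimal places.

center=(-9.4653,23.8651) T_A=(-4.7424,28.3831) T_B=(-2.9457,23.4034) sweep=47.7807

bisector direction at 199.8394° = (-0.940648,-0.339384)
center distance |VC| = r/sin(θ/2) = 6.535895/sin(66.1097°) = 7.148350
C = V + |VC|·bis = (-9.4653,23.8651)
T_A = V + ((C−V)·d_A)·d_A = V + 2.8950·d_A = (-4.7424,28.3831)
T_B = V + ((C−V)·d_B)·d_B = V + 2.8950·d_B = (-2.9457,23.4034)
sweep = 180° − θ = 47.7807°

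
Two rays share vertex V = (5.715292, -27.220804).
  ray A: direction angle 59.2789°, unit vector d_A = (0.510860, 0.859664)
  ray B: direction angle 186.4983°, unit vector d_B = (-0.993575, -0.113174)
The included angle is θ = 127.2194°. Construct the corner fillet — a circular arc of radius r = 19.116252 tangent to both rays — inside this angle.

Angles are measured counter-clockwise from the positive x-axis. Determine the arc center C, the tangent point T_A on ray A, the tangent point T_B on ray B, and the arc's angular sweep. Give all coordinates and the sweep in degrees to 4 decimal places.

center=(-5.8726,-9.3009) T_A=(10.5610,-19.0666) T_B=(-3.7091,-28.2943) sweep=52.7806

bisector direction at 122.8886° = (-0.543007,0.839728)
center distance |VC| = r/sin(θ/2) = 19.116252/sin(63.6097°) = 21.340175
C = V + |VC|·bis = (-5.8726,-9.3009)
T_A = V + ((C−V)·d_A)·d_A = V + 9.4854·d_A = (10.5610,-19.0666)
T_B = V + ((C−V)·d_B)·d_B = V + 9.4854·d_B = (-3.7091,-28.2943)
sweep = 180° − θ = 52.7806°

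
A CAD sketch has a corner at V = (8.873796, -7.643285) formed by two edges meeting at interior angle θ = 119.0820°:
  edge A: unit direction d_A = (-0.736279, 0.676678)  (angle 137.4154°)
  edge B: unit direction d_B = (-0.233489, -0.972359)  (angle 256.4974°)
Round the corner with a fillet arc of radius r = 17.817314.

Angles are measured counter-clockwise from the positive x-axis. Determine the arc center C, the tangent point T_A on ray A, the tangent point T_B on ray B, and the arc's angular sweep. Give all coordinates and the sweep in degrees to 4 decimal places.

bisector direction at 196.9564° = (-0.956527,-0.291644)
center distance |VC| = r/sin(θ/2) = 17.817314/sin(59.5410°) = 20.669927
C = V + |VC|·bis = (-10.8975,-13.6715)
T_A = V + ((C−V)·d_A)·d_A = V + 10.4780·d_A = (1.1590,-0.5530)
T_B = V + ((C−V)·d_B)·d_B = V + 10.4780·d_B = (6.4273,-17.8317)
sweep = 180° − θ = 60.9180°

center=(-10.8975,-13.6715) T_A=(1.1590,-0.5530) T_B=(6.4273,-17.8317) sweep=60.9180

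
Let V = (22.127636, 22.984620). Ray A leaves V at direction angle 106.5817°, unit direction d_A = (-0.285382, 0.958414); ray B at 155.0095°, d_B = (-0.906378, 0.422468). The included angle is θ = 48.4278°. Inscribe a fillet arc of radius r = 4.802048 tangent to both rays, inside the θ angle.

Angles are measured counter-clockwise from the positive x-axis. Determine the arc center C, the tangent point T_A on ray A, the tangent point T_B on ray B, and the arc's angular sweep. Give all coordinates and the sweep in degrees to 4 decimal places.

bisector direction at 130.7956° = (-0.653362,0.757045)
center distance |VC| = r/sin(θ/2) = 4.802048/sin(24.2139°) = 11.708191
C = V + |VC|·bis = (14.4779,31.8483)
T_A = V + ((C−V)·d_A)·d_A = V + 10.6781·d_A = (19.0803,33.2187)
T_B = V + ((C−V)·d_B)·d_B = V + 10.6781·d_B = (12.4492,27.4958)
sweep = 180° − θ = 131.5722°

center=(14.4779,31.8483) T_A=(19.0803,33.2187) T_B=(12.4492,27.4958) sweep=131.5722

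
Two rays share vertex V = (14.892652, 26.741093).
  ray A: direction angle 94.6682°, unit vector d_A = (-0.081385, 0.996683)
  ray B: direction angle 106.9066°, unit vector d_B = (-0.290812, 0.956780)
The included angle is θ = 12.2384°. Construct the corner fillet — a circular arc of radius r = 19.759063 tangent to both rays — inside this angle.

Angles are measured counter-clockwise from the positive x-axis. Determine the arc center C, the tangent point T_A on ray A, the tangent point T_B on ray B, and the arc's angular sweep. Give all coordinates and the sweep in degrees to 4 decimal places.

center=(-19.8006,208.8273) T_A=(-0.1071,210.4354) T_B=(-38.7057,203.0811) sweep=167.7616

bisector direction at 100.7874° = (-0.187165,0.982328)
center distance |VC| = r/sin(θ/2) = 19.759063/sin(6.1192°) = 185.361809
C = V + |VC|·bis = (-19.8006,208.8273)
T_A = V + ((C−V)·d_A)·d_A = V + 184.3057·d_A = (-0.1071,210.4354)
T_B = V + ((C−V)·d_B)·d_B = V + 184.3057·d_B = (-38.7057,203.0811)
sweep = 180° − θ = 167.7616°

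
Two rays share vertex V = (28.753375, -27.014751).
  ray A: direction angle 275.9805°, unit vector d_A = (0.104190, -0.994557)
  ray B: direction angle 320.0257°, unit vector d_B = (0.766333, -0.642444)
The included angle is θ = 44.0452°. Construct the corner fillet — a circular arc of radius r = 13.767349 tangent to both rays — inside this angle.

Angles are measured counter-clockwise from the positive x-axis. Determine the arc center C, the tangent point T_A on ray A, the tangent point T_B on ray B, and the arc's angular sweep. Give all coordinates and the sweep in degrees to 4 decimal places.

bisector direction at 298.0031° = (0.469519,-0.882922)
center distance |VC| = r/sin(θ/2) = 13.767349/sin(22.0226°) = 36.715644
C = V + |VC|·bis = (45.9921,-59.4318)
T_A = V + ((C−V)·d_A)·d_A = V + 34.0367·d_A = (32.2997,-60.8662)
T_B = V + ((C−V)·d_B)·d_B = V + 34.0367·d_B = (54.8368,-48.8814)
sweep = 180° − θ = 135.9548°

center=(45.9921,-59.4318) T_A=(32.2997,-60.8662) T_B=(54.8368,-48.8814) sweep=135.9548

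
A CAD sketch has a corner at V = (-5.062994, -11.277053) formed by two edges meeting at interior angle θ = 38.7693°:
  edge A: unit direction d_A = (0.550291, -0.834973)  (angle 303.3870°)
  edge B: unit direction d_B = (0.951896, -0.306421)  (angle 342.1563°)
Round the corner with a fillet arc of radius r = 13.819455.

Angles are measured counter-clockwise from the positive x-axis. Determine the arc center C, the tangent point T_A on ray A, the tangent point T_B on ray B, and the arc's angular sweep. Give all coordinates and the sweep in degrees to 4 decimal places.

center=(28.0891,-36.4668) T_A=(16.5503,-44.0715) T_B=(32.3237,-23.3121) sweep=141.2307

bisector direction at 322.7716° = (0.796231,-0.604993)
center distance |VC| = r/sin(θ/2) = 13.819455/sin(19.3847°) = 41.636349
C = V + |VC|·bis = (28.0891,-36.4668)
T_A = V + ((C−V)·d_A)·d_A = V + 39.2761·d_A = (16.5503,-44.0715)
T_B = V + ((C−V)·d_B)·d_B = V + 39.2761·d_B = (32.3237,-23.3121)
sweep = 180° − θ = 141.2307°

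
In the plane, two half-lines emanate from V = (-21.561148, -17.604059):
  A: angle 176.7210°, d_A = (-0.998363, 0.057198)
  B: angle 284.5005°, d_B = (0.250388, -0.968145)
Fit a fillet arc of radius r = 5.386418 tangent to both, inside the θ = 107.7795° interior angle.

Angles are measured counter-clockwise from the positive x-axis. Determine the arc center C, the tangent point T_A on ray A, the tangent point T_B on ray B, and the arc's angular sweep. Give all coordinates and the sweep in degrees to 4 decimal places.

center=(-25.7921,-22.7569) T_A=(-25.4840,-17.3793) T_B=(-20.5773,-21.4082) sweep=72.2205

bisector direction at 230.6108° = (-0.634586,-0.772853)
center distance |VC| = r/sin(θ/2) = 5.386418/sin(53.8897°) = 6.667312
C = V + |VC|·bis = (-25.7921,-22.7569)
T_A = V + ((C−V)·d_A)·d_A = V + 3.9293·d_A = (-25.4840,-17.3793)
T_B = V + ((C−V)·d_B)·d_B = V + 3.9293·d_B = (-20.5773,-21.4082)
sweep = 180° − θ = 72.2205°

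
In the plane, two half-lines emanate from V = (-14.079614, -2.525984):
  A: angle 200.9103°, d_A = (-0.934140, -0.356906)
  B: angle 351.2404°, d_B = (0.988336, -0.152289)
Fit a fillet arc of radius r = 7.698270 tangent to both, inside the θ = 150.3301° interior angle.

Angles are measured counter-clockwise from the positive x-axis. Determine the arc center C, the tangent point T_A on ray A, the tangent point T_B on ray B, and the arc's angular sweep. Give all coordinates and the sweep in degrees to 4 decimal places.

center=(-13.2368,-10.4450) T_A=(-15.9843,-3.2537) T_B=(-12.0644,-2.8365) sweep=29.6699

bisector direction at 276.0754° = (0.105836,-0.994384)
center distance |VC| = r/sin(θ/2) = 7.698270/sin(75.1650°) = 7.963722
C = V + |VC|·bis = (-13.2368,-10.4450)
T_A = V + ((C−V)·d_A)·d_A = V + 2.0390·d_A = (-15.9843,-3.2537)
T_B = V + ((C−V)·d_B)·d_B = V + 2.0390·d_B = (-12.0644,-2.8365)
sweep = 180° − θ = 29.6699°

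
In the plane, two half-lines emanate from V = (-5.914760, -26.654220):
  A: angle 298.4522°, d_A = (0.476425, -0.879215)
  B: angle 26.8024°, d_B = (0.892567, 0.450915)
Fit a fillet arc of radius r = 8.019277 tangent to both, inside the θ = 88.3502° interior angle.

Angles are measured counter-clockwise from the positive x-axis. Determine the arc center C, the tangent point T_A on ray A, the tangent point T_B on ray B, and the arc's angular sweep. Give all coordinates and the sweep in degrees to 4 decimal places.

bisector direction at 342.6273° = (0.954383,-0.298586)
center distance |VC| = r/sin(θ/2) = 8.019277/sin(44.1751°) = 11.507838
C = V + |VC|·bis = (5.0681,-30.0903)
T_A = V + ((C−V)·d_A)·d_A = V + 8.2536·d_A = (-1.9825,-33.9109)
T_B = V + ((C−V)·d_B)·d_B = V + 8.2536·d_B = (1.4521,-22.9326)
sweep = 180° − θ = 91.6498°

center=(5.0681,-30.0903) T_A=(-1.9825,-33.9109) T_B=(1.4521,-22.9326) sweep=91.6498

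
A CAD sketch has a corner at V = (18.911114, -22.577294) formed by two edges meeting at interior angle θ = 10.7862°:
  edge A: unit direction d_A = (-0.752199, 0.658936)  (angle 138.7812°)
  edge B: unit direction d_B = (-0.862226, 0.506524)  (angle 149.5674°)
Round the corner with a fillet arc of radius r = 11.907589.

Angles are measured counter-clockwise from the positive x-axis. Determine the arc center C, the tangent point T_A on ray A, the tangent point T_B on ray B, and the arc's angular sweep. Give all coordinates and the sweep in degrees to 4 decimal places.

center=(-83.8110,51.5783) T_A=(-75.9647,60.5352) T_B=(-89.8425,41.3113) sweep=169.2138

bisector direction at 144.1743° = (-0.810801,0.585321)
center distance |VC| = r/sin(θ/2) = 11.907589/sin(5.3931°) = 126.692087
C = V + |VC|·bis = (-83.8110,51.5783)
T_A = V + ((C−V)·d_A)·d_A = V + 126.1313·d_A = (-75.9647,60.5352)
T_B = V + ((C−V)·d_B)·d_B = V + 126.1313·d_B = (-89.8425,41.3113)
sweep = 180° − θ = 169.2138°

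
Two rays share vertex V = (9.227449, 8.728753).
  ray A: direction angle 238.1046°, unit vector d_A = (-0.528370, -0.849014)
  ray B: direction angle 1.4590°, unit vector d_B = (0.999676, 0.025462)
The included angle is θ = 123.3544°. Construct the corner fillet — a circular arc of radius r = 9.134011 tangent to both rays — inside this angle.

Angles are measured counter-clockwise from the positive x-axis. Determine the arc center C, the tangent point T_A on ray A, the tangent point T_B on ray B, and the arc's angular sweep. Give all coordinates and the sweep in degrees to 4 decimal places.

center=(14.3813,-0.2770) T_A=(6.6264,4.5492) T_B=(14.1487,8.8541) sweep=56.6456

bisector direction at 299.7818° = (0.496698,-0.867923)
center distance |VC| = r/sin(θ/2) = 9.134011/sin(61.6772°) = 10.376155
C = V + |VC|·bis = (14.3813,-0.2770)
T_A = V + ((C−V)·d_A)·d_A = V + 4.9228·d_A = (6.6264,4.5492)
T_B = V + ((C−V)·d_B)·d_B = V + 4.9228·d_B = (14.1487,8.8541)
sweep = 180° − θ = 56.6456°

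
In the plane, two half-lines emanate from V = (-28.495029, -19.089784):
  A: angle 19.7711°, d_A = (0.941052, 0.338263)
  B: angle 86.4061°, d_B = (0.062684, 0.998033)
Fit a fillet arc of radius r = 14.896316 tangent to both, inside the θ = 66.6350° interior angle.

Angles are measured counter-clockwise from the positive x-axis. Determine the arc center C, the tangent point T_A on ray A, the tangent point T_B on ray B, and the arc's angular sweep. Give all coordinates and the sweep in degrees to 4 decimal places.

bisector direction at 53.0886° = (0.600579,0.799565)
center distance |VC| = r/sin(θ/2) = 14.896316/sin(33.3175°) = 27.119808
C = V + |VC|·bis = (-12.2074,2.5943)
T_A = V + ((C−V)·d_A)·d_A = V + 22.6624·d_A = (-7.1686,-11.4239)
T_B = V + ((C−V)·d_B)·d_B = V + 22.6624·d_B = (-27.0745,3.5280)
sweep = 180° − θ = 113.3650°

center=(-12.2074,2.5943) T_A=(-7.1686,-11.4239) T_B=(-27.0745,3.5280) sweep=113.3650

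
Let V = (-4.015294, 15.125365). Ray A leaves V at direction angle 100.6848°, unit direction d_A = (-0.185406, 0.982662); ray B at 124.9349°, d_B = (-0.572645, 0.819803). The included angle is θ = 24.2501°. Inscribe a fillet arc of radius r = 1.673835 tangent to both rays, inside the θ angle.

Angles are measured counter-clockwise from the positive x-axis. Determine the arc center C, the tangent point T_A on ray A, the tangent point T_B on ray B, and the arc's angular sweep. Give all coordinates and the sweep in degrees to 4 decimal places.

bisector direction at 112.8098° = (-0.387674,0.921797)
center distance |VC| = r/sin(θ/2) = 1.673835/sin(12.1250°) = 7.968896
C = V + |VC|·bis = (-7.1046,22.4711)
T_A = V + ((C−V)·d_A)·d_A = V + 7.7911·d_A = (-5.4598,22.7814)
T_B = V + ((C−V)·d_B)·d_B = V + 7.7911·d_B = (-8.4768,21.5126)
sweep = 180° − θ = 155.7499°

center=(-7.1046,22.4711) T_A=(-5.4598,22.7814) T_B=(-8.4768,21.5126) sweep=155.7499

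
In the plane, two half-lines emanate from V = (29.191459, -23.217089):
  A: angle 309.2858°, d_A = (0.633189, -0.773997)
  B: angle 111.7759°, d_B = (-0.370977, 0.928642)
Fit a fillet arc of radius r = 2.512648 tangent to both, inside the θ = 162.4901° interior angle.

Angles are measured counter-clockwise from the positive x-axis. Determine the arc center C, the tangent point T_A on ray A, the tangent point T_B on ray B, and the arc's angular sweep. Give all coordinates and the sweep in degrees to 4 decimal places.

center=(31.3813,-21.9256) T_A=(29.4365,-23.5166) T_B=(29.0479,-22.8577) sweep=17.5099

bisector direction at 30.5308° = (0.861356,0.508002)
center distance |VC| = r/sin(θ/2) = 2.512648/sin(81.2451°) = 2.542270
C = V + |VC|·bis = (31.3813,-21.9256)
T_A = V + ((C−V)·d_A)·d_A = V + 0.3870·d_A = (29.4365,-23.5166)
T_B = V + ((C−V)·d_B)·d_B = V + 0.3870·d_B = (29.0479,-22.8577)
sweep = 180° − θ = 17.5099°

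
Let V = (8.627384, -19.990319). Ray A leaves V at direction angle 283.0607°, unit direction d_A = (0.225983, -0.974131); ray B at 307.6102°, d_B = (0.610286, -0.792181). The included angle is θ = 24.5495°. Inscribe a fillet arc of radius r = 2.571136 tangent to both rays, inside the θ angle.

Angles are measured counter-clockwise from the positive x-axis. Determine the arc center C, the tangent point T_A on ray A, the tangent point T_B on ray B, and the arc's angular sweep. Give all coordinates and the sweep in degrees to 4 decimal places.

center=(13.8025,-30.9209) T_A=(11.2979,-31.5019) T_B=(15.8393,-29.3518) sweep=155.4505

bisector direction at 295.3355° = (0.427917,-0.903818)
center distance |VC| = r/sin(θ/2) = 2.571136/sin(12.2747°) = 12.093785
C = V + |VC|·bis = (13.8025,-30.9209)
T_A = V + ((C−V)·d_A)·d_A = V + 11.8173·d_A = (11.2979,-31.5019)
T_B = V + ((C−V)·d_B)·d_B = V + 11.8173·d_B = (15.8393,-29.3518)
sweep = 180° − θ = 155.4505°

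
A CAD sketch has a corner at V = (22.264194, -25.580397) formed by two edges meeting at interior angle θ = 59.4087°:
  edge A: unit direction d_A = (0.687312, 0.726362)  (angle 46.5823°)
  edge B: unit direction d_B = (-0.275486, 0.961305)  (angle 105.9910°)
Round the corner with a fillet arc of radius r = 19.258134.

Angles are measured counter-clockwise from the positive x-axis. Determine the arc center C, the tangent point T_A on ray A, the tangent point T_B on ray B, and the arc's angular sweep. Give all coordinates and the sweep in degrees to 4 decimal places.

bisector direction at 76.2866° = (0.237065,0.971494)
center distance |VC| = r/sin(θ/2) = 19.258134/sin(29.7044°) = 38.864132
C = V + |VC|·bis = (31.4775,12.1759)
T_A = V + ((C−V)·d_A)·d_A = V + 33.7571·d_A = (45.4659,-1.0605)
T_B = V + ((C−V)·d_B)·d_B = V + 33.7571·d_B = (12.9646,6.8705)
sweep = 180° − θ = 120.5913°

center=(31.4775,12.1759) T_A=(45.4659,-1.0605) T_B=(12.9646,6.8705) sweep=120.5913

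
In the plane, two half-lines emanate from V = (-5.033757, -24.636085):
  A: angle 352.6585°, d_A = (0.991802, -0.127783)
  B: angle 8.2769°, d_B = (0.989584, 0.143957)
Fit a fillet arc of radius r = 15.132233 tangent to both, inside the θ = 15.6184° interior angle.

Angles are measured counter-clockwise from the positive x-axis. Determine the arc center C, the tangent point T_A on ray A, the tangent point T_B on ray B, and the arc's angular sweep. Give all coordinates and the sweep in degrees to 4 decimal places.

bisector direction at 0.4677° = (0.999967,0.008163)
center distance |VC| = r/sin(θ/2) = 15.132233/sin(7.8092°) = 111.369063
C = V + |VC|·bis = (106.3316,-23.7270)
T_A = V + ((C−V)·d_A)·d_A = V + 110.3362·d_A = (104.3980,-38.7352)
T_B = V + ((C−V)·d_B)·d_B = V + 110.3362·d_B = (104.1532,-8.7524)
sweep = 180° − θ = 164.3816°

center=(106.3316,-23.7270) T_A=(104.3980,-38.7352) T_B=(104.1532,-8.7524) sweep=164.3816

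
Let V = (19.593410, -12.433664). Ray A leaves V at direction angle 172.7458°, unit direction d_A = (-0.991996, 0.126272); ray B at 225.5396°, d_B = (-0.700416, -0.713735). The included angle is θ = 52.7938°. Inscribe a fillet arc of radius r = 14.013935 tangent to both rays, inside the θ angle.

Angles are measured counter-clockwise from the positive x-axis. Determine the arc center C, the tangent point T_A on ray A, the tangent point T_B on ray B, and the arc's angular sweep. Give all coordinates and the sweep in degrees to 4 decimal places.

center=(-10.1849,-22.7702) T_A=(-8.4153,-8.8684) T_B=(-0.1826,-32.5858) sweep=127.2062

bisector direction at 199.1427° = (-0.944705,-0.327922)
center distance |VC| = r/sin(θ/2) = 14.013935/sin(26.3969°) = 31.521263
C = V + |VC|·bis = (-10.1849,-22.7702)
T_A = V + ((C−V)·d_A)·d_A = V + 28.2347·d_A = (-8.4153,-8.8684)
T_B = V + ((C−V)·d_B)·d_B = V + 28.2347·d_B = (-0.1826,-32.5858)
sweep = 180° − θ = 127.2062°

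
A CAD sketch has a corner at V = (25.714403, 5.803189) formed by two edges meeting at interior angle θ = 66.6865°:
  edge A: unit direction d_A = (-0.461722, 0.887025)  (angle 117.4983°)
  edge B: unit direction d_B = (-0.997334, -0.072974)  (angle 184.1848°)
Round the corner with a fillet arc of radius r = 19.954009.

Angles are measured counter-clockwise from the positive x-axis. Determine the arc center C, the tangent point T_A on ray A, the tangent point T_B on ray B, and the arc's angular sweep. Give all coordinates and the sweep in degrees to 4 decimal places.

bisector direction at 150.8416° = (-0.873276,0.487227)
center distance |VC| = r/sin(θ/2) = 19.954009/sin(33.3432°) = 36.302882
C = V + |VC|·bis = (-5.9880,23.4909)
T_A = V + ((C−V)·d_A)·d_A = V + 30.3272·d_A = (11.7117,32.7041)
T_B = V + ((C−V)·d_B)·d_B = V + 30.3272·d_B = (-4.5319,3.5901)
sweep = 180° − θ = 113.3135°

center=(-5.9880,23.4909) T_A=(11.7117,32.7041) T_B=(-4.5319,3.5901) sweep=113.3135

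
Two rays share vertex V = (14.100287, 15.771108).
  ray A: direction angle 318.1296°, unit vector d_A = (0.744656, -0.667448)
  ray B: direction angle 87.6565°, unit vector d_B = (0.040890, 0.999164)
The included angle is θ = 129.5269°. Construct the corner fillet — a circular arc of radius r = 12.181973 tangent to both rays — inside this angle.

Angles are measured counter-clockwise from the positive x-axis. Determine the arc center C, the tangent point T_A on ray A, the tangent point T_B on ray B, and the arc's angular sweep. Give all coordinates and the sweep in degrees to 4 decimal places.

bisector direction at 22.8931° = (0.921233,0.389012)
center distance |VC| = r/sin(θ/2) = 12.181973/sin(64.7635°) = 13.467362
C = V + |VC|·bis = (26.5069,21.0101)
T_A = V + ((C−V)·d_A)·d_A = V + 5.7419·d_A = (18.3760,11.9387)
T_B = V + ((C−V)·d_B)·d_B = V + 5.7419·d_B = (14.3351,21.5082)
sweep = 180° − θ = 50.4731°

center=(26.5069,21.0101) T_A=(18.3760,11.9387) T_B=(14.3351,21.5082) sweep=50.4731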